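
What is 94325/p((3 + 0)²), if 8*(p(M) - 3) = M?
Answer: 68600/3 ≈ 22867.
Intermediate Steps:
p(M) = 3 + M/8
94325/p((3 + 0)²) = 94325/(3 + (3 + 0)²/8) = 94325/(3 + (⅛)*3²) = 94325/(3 + (⅛)*9) = 94325/(3 + 9/8) = 94325/(33/8) = 94325*(8/33) = 68600/3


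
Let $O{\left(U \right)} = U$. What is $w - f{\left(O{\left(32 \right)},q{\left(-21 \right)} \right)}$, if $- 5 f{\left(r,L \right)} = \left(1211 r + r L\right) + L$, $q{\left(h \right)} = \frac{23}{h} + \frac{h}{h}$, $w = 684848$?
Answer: $\frac{24240922}{35} \approx 6.926 \cdot 10^{5}$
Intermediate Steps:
$q{\left(h \right)} = 1 + \frac{23}{h}$ ($q{\left(h \right)} = \frac{23}{h} + 1 = 1 + \frac{23}{h}$)
$f{\left(r,L \right)} = - \frac{1211 r}{5} - \frac{L}{5} - \frac{L r}{5}$ ($f{\left(r,L \right)} = - \frac{\left(1211 r + r L\right) + L}{5} = - \frac{\left(1211 r + L r\right) + L}{5} = - \frac{L + 1211 r + L r}{5} = - \frac{1211 r}{5} - \frac{L}{5} - \frac{L r}{5}$)
$w - f{\left(O{\left(32 \right)},q{\left(-21 \right)} \right)} = 684848 - \left(\left(- \frac{1211}{5}\right) 32 - \frac{\frac{1}{-21} \left(23 - 21\right)}{5} - \frac{1}{5} \frac{23 - 21}{-21} \cdot 32\right) = 684848 - \left(- \frac{38752}{5} - \frac{\left(- \frac{1}{21}\right) 2}{5} - \frac{1}{5} \left(\left(- \frac{1}{21}\right) 2\right) 32\right) = 684848 - \left(- \frac{38752}{5} - - \frac{2}{105} - \left(- \frac{2}{105}\right) 32\right) = 684848 - \left(- \frac{38752}{5} + \frac{2}{105} + \frac{64}{105}\right) = 684848 - - \frac{271242}{35} = 684848 + \frac{271242}{35} = \frac{24240922}{35}$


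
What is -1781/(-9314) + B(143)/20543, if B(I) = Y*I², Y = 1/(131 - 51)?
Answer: 1558714313/7653500080 ≈ 0.20366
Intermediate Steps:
Y = 1/80 ≈ 0.012500
B(I) = I²/80
-1781/(-9314) + B(143)/20543 = -1781/(-9314) + ((1/80)*143²)/20543 = -1781*(-1/9314) + ((1/80)*20449)*(1/20543) = 1781/9314 + (20449/80)*(1/20543) = 1781/9314 + 20449/1643440 = 1558714313/7653500080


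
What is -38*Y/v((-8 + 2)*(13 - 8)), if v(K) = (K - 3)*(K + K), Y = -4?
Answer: 38/495 ≈ 0.076768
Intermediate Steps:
v(K) = 2*K*(-3 + K) (v(K) = (-3 + K)*(2*K) = 2*K*(-3 + K))
-38*Y/v((-8 + 2)*(13 - 8)) = -38*(-2/((-8 + 2)*(-3 + (-8 + 2)*(13 - 8))*(13 - 8))) = -38*1/(15*(-3 - 6*5)) = -38*1/(15*(-3 - 30)) = -38/((2*(-30)*(-33))*(-¼)) = -38/(1980*(-¼)) = -38/(-495) = -38*(-1/495) = 38/495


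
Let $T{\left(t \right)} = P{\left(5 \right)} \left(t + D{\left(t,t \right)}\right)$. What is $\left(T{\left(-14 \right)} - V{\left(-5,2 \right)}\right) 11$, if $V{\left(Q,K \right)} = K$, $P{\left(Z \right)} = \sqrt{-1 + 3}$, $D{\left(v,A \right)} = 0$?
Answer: $-22 - 154 \sqrt{2} \approx -239.79$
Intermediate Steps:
$P{\left(Z \right)} = \sqrt{2}$
$T{\left(t \right)} = t \sqrt{2}$ ($T{\left(t \right)} = \sqrt{2} \left(t + 0\right) = \sqrt{2} t = t \sqrt{2}$)
$\left(T{\left(-14 \right)} - V{\left(-5,2 \right)}\right) 11 = \left(- 14 \sqrt{2} - 2\right) 11 = \left(-2 - 14 \sqrt{2}\right) 11 = -22 - 154 \sqrt{2}$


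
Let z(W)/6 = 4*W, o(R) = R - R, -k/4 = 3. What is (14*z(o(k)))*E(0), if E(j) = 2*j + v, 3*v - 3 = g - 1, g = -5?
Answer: 0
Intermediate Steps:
k = -12 (k = -4*3 = -12)
o(R) = 0
v = -1 (v = 1 + (-5 - 1)/3 = 1 + (⅓)*(-6) = 1 - 2 = -1)
z(W) = 24*W (z(W) = 6*(4*W) = 24*W)
E(j) = -1 + 2*j (E(j) = 2*j - 1 = -1 + 2*j)
(14*z(o(k)))*E(0) = (14*(24*0))*(-1 + 2*0) = (14*0)*(-1 + 0) = 0*(-1) = 0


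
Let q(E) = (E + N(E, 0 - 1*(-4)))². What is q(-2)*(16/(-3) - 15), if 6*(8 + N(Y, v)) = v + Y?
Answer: -51301/27 ≈ -1900.0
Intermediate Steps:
N(Y, v) = -8 + Y/6 + v/6 (N(Y, v) = -8 + (v + Y)/6 = -8 + (Y + v)/6 = -8 + (Y/6 + v/6) = -8 + Y/6 + v/6)
q(E) = (-22/3 + 7*E/6)² (q(E) = (E + (-8 + E/6 + (0 - 1*(-4))/6))² = (E + (-8 + E/6 + (0 + 4)/6))² = (E + (-8 + E/6 + (⅙)*4))² = (E + (-8 + E/6 + ⅔))² = (E + (-22/3 + E/6))² = (-22/3 + 7*E/6)²)
q(-2)*(16/(-3) - 15) = ((-44 + 7*(-2))²/36)*(16/(-3) - 15) = ((-44 - 14)²/36)*(16*(-⅓) - 15) = ((1/36)*(-58)²)*(-16/3 - 15) = ((1/36)*3364)*(-61/3) = (841/9)*(-61/3) = -51301/27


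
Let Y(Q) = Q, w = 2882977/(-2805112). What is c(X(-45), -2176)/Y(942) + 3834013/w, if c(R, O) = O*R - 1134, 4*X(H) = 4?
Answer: -174673533386059/46823523 ≈ -3.7305e+6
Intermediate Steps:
X(H) = 1 (X(H) = (¼)*4 = 1)
c(R, O) = -1134 + O*R
w = -99413/96728 (w = 2882977*(-1/2805112) = -99413/96728 ≈ -1.0278)
c(X(-45), -2176)/Y(942) + 3834013/w = (-1134 - 2176*1)/942 + 3834013/(-99413/96728) = (-1134 - 2176)*(1/942) + 3834013*(-96728/99413) = -3310*1/942 - 370856409464/99413 = -1655/471 - 370856409464/99413 = -174673533386059/46823523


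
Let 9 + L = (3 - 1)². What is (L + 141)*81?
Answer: 11016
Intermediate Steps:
L = -5 (L = -9 + (3 - 1)² = -9 + 2² = -9 + 4 = -5)
(L + 141)*81 = (-5 + 141)*81 = 136*81 = 11016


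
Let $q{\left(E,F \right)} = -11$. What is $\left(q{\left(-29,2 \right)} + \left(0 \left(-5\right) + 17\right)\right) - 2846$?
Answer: $-2840$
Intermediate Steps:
$\left(q{\left(-29,2 \right)} + \left(0 \left(-5\right) + 17\right)\right) - 2846 = \left(-11 + \left(0 \left(-5\right) + 17\right)\right) - 2846 = \left(-11 + \left(0 + 17\right)\right) - 2846 = \left(-11 + 17\right) - 2846 = 6 - 2846 = -2840$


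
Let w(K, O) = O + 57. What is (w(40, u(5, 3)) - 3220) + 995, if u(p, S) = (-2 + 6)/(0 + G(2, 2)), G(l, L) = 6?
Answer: -6502/3 ≈ -2167.3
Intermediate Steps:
u(p, S) = ⅔ (u(p, S) = (-2 + 6)/(0 + 6) = 4/6 = 4*(⅙) = ⅔)
w(K, O) = 57 + O
(w(40, u(5, 3)) - 3220) + 995 = ((57 + ⅔) - 3220) + 995 = (173/3 - 3220) + 995 = -9487/3 + 995 = -6502/3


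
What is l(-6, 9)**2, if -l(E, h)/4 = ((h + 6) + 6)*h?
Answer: 571536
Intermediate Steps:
l(E, h) = -4*h*(12 + h) (l(E, h) = -4*((h + 6) + 6)*h = -4*((6 + h) + 6)*h = -4*(12 + h)*h = -4*h*(12 + h))
l(-6, 9)**2 = (-4*9*(12 + 9))**2 = (-4*9*21)**2 = (-756)**2 = 571536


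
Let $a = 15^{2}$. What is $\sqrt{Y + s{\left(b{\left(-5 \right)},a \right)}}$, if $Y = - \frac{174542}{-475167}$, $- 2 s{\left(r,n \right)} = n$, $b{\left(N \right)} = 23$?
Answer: $\frac{i \sqrt{836949658314}}{86394} \approx 10.589 i$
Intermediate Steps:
$a = 225$
$s{\left(r,n \right)} = - \frac{n}{2}$
$Y = \frac{174542}{475167}$ ($Y = \left(-174542\right) \left(- \frac{1}{475167}\right) = \frac{174542}{475167} \approx 0.36733$)
$\sqrt{Y + s{\left(b{\left(-5 \right)},a \right)}} = \sqrt{\frac{174542}{475167} - \frac{225}{2}} = \sqrt{- \frac{106563491}{950334}} = \frac{i \sqrt{836949658314}}{86394}$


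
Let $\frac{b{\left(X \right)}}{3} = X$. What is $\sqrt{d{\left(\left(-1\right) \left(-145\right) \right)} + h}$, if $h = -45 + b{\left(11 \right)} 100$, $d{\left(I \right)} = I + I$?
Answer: $\sqrt{3545} \approx 59.54$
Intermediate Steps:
$b{\left(X \right)} = 3 X$
$d{\left(I \right)} = 2 I$
$h = 3255$ ($h = -45 + 3 \cdot 11 \cdot 100 = -45 + 33 \cdot 100 = -45 + 3300 = 3255$)
$\sqrt{d{\left(\left(-1\right) \left(-145\right) \right)} + h} = \sqrt{2 \left(\left(-1\right) \left(-145\right)\right) + 3255} = \sqrt{2 \cdot 145 + 3255} = \sqrt{290 + 3255} = \sqrt{3545}$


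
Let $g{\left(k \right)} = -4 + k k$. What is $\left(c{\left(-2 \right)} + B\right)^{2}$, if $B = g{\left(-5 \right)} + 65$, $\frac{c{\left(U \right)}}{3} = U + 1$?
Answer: $6889$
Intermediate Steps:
$c{\left(U \right)} = 3 + 3 U$ ($c{\left(U \right)} = 3 \left(U + 1\right) = 3 \left(1 + U\right) = 3 + 3 U$)
$g{\left(k \right)} = -4 + k^{2}$
$B = 86$ ($B = \left(-4 + \left(-5\right)^{2}\right) + 65 = \left(-4 + 25\right) + 65 = 21 + 65 = 86$)
$\left(c{\left(-2 \right)} + B\right)^{2} = \left(\left(3 + 3 \left(-2\right)\right) + 86\right)^{2} = \left(\left(3 - 6\right) + 86\right)^{2} = \left(-3 + 86\right)^{2} = 83^{2} = 6889$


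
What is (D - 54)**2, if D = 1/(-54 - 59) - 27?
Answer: 83795716/12769 ≈ 6562.4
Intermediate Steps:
D = -3052/113 (D = 1/(-113) - 27 = -1/113 - 27 = -3052/113 ≈ -27.009)
(D - 54)**2 = (-3052/113 - 54)**2 = (-9154/113)**2 = 83795716/12769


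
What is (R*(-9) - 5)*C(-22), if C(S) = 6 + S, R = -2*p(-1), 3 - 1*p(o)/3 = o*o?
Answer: -1648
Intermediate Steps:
p(o) = 9 - 3*o² (p(o) = 9 - 3*o*o = 9 - 3*o²)
R = -12 (R = -2*(9 - 3*(-1)²) = -2*(9 - 3*1) = -2*(9 - 3) = -2*6 = -12)
(R*(-9) - 5)*C(-22) = (-12*(-9) - 5)*(6 - 22) = (108 - 5)*(-16) = 103*(-16) = -1648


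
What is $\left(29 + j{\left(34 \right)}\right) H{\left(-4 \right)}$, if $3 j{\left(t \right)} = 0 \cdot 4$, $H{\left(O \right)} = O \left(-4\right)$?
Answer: $464$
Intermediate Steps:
$H{\left(O \right)} = - 4 O$
$j{\left(t \right)} = 0$ ($j{\left(t \right)} = \frac{0 \cdot 4}{3} = \frac{1}{3} \cdot 0 = 0$)
$\left(29 + j{\left(34 \right)}\right) H{\left(-4 \right)} = \left(29 + 0\right) \left(\left(-4\right) \left(-4\right)\right) = 29 \cdot 16 = 464$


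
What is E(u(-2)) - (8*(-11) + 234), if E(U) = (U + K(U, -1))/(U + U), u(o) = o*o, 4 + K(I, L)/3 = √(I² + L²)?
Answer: -147 + 3*√17/8 ≈ -145.45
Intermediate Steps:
K(I, L) = -12 + 3*√(I² + L²)
u(o) = o²
E(U) = (-12 + U + 3*√(1 + U²))/(2*U) (E(U) = (U + (-12 + 3*√(U² + (-1)²)))/(U + U) = (U + (-12 + 3*√(U² + 1)))/((2*U)) = (U + (-12 + 3*√(1 + U²)))*(1/(2*U)) = (-12 + U + 3*√(1 + U²))*(1/(2*U)) = (-12 + U + 3*√(1 + U²))/(2*U))
E(u(-2)) - (8*(-11) + 234) = (-12 + (-2)² + 3*√(1 + ((-2)²)²))/(2*((-2)²)) - (8*(-11) + 234) = (½)*(-12 + 4 + 3*√(1 + 4²))/4 - (-88 + 234) = (½)*(¼)*(-12 + 4 + 3*√(1 + 16)) - 1*146 = (½)*(¼)*(-12 + 4 + 3*√17) - 146 = (½)*(¼)*(-8 + 3*√17) - 146 = (-1 + 3*√17/8) - 146 = -147 + 3*√17/8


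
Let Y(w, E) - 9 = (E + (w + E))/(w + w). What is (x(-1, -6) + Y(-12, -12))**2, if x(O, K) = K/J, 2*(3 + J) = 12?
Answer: 289/4 ≈ 72.250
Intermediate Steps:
J = 3 (J = -3 + (1/2)*12 = -3 + 6 = 3)
x(O, K) = K/3
Y(w, E) = 9 + (w + 2*E)/(2*w) (Y(w, E) = 9 + (E + (w + E))/(w + w) = 9 + (E + (E + w))/((2*w)) = 9 + (w + 2*E)*(1/(2*w)) = 9 + (w + 2*E)/(2*w))
(x(-1, -6) + Y(-12, -12))**2 = ((1/3)*(-6) + (19/2 - 12/(-12)))**2 = (-2 + (19/2 - 12*(-1/12)))**2 = (-2 + (19/2 + 1))**2 = (-2 + 21/2)**2 = (17/2)**2 = 289/4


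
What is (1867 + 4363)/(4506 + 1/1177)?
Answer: 7332710/5303563 ≈ 1.3826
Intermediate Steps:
(1867 + 4363)/(4506 + 1/1177) = 6230/(4506 + 1/1177) = 6230/(5303563/1177) = 6230*(1177/5303563) = 7332710/5303563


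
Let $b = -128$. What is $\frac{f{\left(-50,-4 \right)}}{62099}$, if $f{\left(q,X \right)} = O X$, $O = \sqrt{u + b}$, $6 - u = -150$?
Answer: $- \frac{8 \sqrt{7}}{62099} \approx -0.00034084$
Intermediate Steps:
$u = 156$ ($u = 6 - -150 = 6 + 150 = 156$)
$O = 2 \sqrt{7}$ ($O = \sqrt{156 - 128} = \sqrt{28} = 2 \sqrt{7} \approx 5.2915$)
$f{\left(q,X \right)} = 2 X \sqrt{7}$ ($f{\left(q,X \right)} = 2 \sqrt{7} X = 2 X \sqrt{7}$)
$\frac{f{\left(-50,-4 \right)}}{62099} = \frac{2 \left(-4\right) \sqrt{7}}{62099} = - 8 \sqrt{7} \cdot \frac{1}{62099} = - \frac{8 \sqrt{7}}{62099}$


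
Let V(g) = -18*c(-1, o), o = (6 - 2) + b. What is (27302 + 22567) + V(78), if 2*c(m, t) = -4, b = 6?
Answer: 49905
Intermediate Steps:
o = 10 (o = (6 - 2) + 6 = 4 + 6 = 10)
c(m, t) = -2 (c(m, t) = (½)*(-4) = -2)
V(g) = 36 (V(g) = -18*(-2) = 36)
(27302 + 22567) + V(78) = (27302 + 22567) + 36 = 49869 + 36 = 49905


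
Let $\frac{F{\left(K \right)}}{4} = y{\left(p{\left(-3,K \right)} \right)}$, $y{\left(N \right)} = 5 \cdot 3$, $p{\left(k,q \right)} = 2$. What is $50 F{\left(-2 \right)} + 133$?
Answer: $3133$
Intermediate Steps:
$y{\left(N \right)} = 15$
$F{\left(K \right)} = 60$ ($F{\left(K \right)} = 4 \cdot 15 = 60$)
$50 F{\left(-2 \right)} + 133 = 50 \cdot 60 + 133 = 3000 + 133 = 3133$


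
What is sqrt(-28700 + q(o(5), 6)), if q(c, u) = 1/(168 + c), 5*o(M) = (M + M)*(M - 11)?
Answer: I*sqrt(174610761)/78 ≈ 169.41*I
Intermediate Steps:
o(M) = 2*M*(-11 + M)/5 (o(M) = ((M + M)*(M - 11))/5 = ((2*M)*(-11 + M))/5 = (2*M*(-11 + M))/5 = 2*M*(-11 + M)/5)
sqrt(-28700 + q(o(5), 6)) = sqrt(-28700 + 1/(168 + (2/5)*5*(-11 + 5))) = sqrt(-28700 + 1/(168 + (2/5)*5*(-6))) = sqrt(-28700 + 1/(168 - 12)) = sqrt(-28700 + 1/156) = sqrt(-4477199/156) = I*sqrt(174610761)/78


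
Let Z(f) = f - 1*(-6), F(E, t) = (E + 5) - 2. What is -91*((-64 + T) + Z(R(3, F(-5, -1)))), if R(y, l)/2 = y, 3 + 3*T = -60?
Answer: 6643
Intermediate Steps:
F(E, t) = 3 + E (F(E, t) = (5 + E) - 2 = 3 + E)
T = -21 (T = -1 + (1/3)*(-60) = -1 - 20 = -21)
R(y, l) = 2*y
Z(f) = 6 + f (Z(f) = f + 6 = 6 + f)
-91*((-64 + T) + Z(R(3, F(-5, -1)))) = -91*((-64 - 21) + (6 + 2*3)) = -91*(-85 + (6 + 6)) = -91*(-85 + 12) = -91*(-73) = 6643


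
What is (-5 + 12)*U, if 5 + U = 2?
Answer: -21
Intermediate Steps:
U = -3 (U = -5 + 2 = -3)
(-5 + 12)*U = (-5 + 12)*(-3) = 7*(-3) = -21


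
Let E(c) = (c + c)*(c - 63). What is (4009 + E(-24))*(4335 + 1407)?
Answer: 46998270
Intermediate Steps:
E(c) = 2*c*(-63 + c) (E(c) = (2*c)*(-63 + c) = 2*c*(-63 + c))
(4009 + E(-24))*(4335 + 1407) = (4009 + 2*(-24)*(-63 - 24))*(4335 + 1407) = (4009 + 2*(-24)*(-87))*5742 = (4009 + 4176)*5742 = 8185*5742 = 46998270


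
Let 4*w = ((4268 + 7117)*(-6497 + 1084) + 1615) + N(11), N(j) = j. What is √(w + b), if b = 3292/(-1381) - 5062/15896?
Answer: 3*I*√12889624628411520005/2744047 ≈ 3925.1*I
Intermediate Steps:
w = -61625379/4 (w = (((4268 + 7117)*(-6497 + 1084) + 1615) + 11)/4 = ((11385*(-5413) + 1615) + 11)/4 = ((-61627005 + 1615) + 11)/4 = (-61625390 + 11)/4 = (¼)*(-61625379) = -61625379/4 ≈ -1.5406e+7)
b = -29660127/10976188 (b = 3292*(-1/1381) - 5062*1/15896 = -3292/1381 - 2531/7948 = -29660127/10976188 ≈ -2.7022)
√(w + b) = √(-61625379/4 - 29660127/10976188) = √(-42275741507235/2744047) = 3*I*√12889624628411520005/2744047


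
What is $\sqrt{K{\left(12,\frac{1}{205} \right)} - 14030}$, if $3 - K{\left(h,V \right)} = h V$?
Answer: $\frac{i \sqrt{589487135}}{205} \approx 118.44 i$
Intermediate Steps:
$K{\left(h,V \right)} = 3 - V h$ ($K{\left(h,V \right)} = 3 - h V = 3 - V h$)
$\sqrt{K{\left(12,\frac{1}{205} \right)} - 14030} = \sqrt{\left(3 - \frac{1}{205} \cdot 12\right) - 14030} = \sqrt{\left(3 - \frac{12}{205}\right) - 14030} = \sqrt{\frac{603}{205} - 14030} = \sqrt{- \frac{2875547}{205}} = \frac{i \sqrt{589487135}}{205}$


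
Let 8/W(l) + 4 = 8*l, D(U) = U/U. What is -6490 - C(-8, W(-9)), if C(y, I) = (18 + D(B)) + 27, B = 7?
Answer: -6536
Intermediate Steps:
D(U) = 1
W(l) = 8/(-4 + 8*l)
C(y, I) = 46 (C(y, I) = (18 + 1) + 27 = 19 + 27 = 46)
-6490 - C(-8, W(-9)) = -6490 - 1*46 = -6490 - 46 = -6536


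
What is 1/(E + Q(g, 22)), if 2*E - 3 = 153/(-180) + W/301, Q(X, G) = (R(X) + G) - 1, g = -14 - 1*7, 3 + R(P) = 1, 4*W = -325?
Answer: 6020/120039 ≈ 0.050150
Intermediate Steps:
W = -325/4 (W = (¼)*(-325) = -325/4 ≈ -81.250)
R(P) = -2 (R(P) = -3 + 1 = -2)
g = -21 (g = -14 - 7 = -21)
Q(X, G) = -3 + G (Q(X, G) = (-2 + G) - 1 = -3 + G)
E = 5659/6020 (E = 3/2 + (153/(-180) - 325/4/301)/2 = 3/2 + (153*(-1/180) - 325/4*1/301)/2 = 3/2 + (-17/20 - 325/1204)/2 = 3/2 + (½)*(-3371/3010) = 3/2 - 3371/6020 = 5659/6020 ≈ 0.94003)
1/(E + Q(g, 22)) = 1/(5659/6020 + (-3 + 22)) = 1/(5659/6020 + 19) = 1/(120039/6020) = 6020/120039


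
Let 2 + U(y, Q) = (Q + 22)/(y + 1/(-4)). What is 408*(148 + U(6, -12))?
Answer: 1386384/23 ≈ 60278.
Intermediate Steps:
U(y, Q) = -2 + (22 + Q)/(-¼ + y) (U(y, Q) = -2 + (Q + 22)/(y + 1/(-4)) = -2 + (22 + Q)/(y - ¼) = -2 + (22 + Q)/(-¼ + y))
408*(148 + U(6, -12)) = 408*(148 + 2*(45 - 4*6 + 2*(-12))/(-1 + 4*6)) = 408*(148 + 2*(45 - 24 - 24)/(-1 + 24)) = 408*(148 + 2*(-3)/23) = 408*(148 + 2*(1/23)*(-3)) = 408*(148 - 6/23) = 408*(3398/23) = 1386384/23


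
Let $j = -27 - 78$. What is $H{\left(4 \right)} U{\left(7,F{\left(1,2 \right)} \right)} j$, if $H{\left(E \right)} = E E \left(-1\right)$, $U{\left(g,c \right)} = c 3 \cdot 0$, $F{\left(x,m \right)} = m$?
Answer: $0$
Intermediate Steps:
$U{\left(g,c \right)} = 0$ ($U{\left(g,c \right)} = 3 c 0 = 0$)
$H{\left(E \right)} = - E^{2}$ ($H{\left(E \right)} = E^{2} \left(-1\right) = - E^{2}$)
$j = -105$
$H{\left(4 \right)} U{\left(7,F{\left(1,2 \right)} \right)} j = - 4^{2} \cdot 0 \left(-105\right) = \left(-1\right) 16 \cdot 0 \left(-105\right) = \left(-16\right) 0 \left(-105\right) = 0 \left(-105\right) = 0$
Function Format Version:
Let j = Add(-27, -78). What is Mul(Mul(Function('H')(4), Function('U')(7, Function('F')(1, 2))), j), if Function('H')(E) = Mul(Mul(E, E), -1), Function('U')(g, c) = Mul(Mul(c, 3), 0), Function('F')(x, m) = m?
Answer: 0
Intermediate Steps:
Function('U')(g, c) = 0 (Function('U')(g, c) = Mul(Mul(3, c), 0) = 0)
Function('H')(E) = Mul(-1, Pow(E, 2)) (Function('H')(E) = Mul(Pow(E, 2), -1) = Mul(-1, Pow(E, 2)))
j = -105
Mul(Mul(Function('H')(4), Function('U')(7, Function('F')(1, 2))), j) = Mul(Mul(Mul(-1, Pow(4, 2)), 0), -105) = Mul(Mul(Mul(-1, 16), 0), -105) = Mul(Mul(-16, 0), -105) = Mul(0, -105) = 0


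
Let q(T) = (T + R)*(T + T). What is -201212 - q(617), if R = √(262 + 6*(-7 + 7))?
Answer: -962590 - 1234*√262 ≈ -9.8256e+5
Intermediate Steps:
R = √262 (R = √(262 + 6*0) = √(262 + 0) = √262 ≈ 16.186)
q(T) = 2*T*(T + √262) (q(T) = (T + √262)*(T + T) = (T + √262)*(2*T) = 2*T*(T + √262))
-201212 - q(617) = -201212 - 2*617*(617 + √262) = -201212 - (761378 + 1234*√262) = -201212 + (-761378 - 1234*√262) = -962590 - 1234*√262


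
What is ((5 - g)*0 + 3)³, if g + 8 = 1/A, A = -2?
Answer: 27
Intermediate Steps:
g = -17/2 (g = -8 + 1/(-2) = -8 + 1*(-½) = -8 - ½ = -17/2 ≈ -8.5000)
((5 - g)*0 + 3)³ = ((5 - 1*(-17/2))*0 + 3)³ = ((5 + 17/2)*0 + 3)³ = ((27/2)*0 + 3)³ = (0 + 3)³ = 3³ = 27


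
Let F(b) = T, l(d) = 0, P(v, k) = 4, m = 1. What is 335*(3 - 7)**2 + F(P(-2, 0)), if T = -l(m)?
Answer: 5360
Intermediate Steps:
T = 0 (T = -1*0 = 0)
F(b) = 0
335*(3 - 7)**2 + F(P(-2, 0)) = 335*(3 - 7)**2 + 0 = 335*(-4)**2 + 0 = 335*16 + 0 = 5360 + 0 = 5360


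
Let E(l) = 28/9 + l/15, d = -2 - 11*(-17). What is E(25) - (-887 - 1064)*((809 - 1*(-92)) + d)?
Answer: 19069117/9 ≈ 2.1188e+6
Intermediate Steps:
d = 185 (d = -2 + 187 = 185)
E(l) = 28/9 + l/15 (E(l) = 28*(⅑) + l*(1/15) = 28/9 + l/15)
E(25) - (-887 - 1064)*((809 - 1*(-92)) + d) = (28/9 + (1/15)*25) - (-887 - 1064)*((809 - 1*(-92)) + 185) = (28/9 + 5/3) - (-1951)*((809 + 92) + 185) = 43/9 - (-1951)*(901 + 185) = 43/9 - (-1951)*1086 = 43/9 - 1*(-2118786) = 43/9 + 2118786 = 19069117/9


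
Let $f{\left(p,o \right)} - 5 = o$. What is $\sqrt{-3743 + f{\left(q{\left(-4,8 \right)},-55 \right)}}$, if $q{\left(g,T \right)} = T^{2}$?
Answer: $i \sqrt{3793} \approx 61.587 i$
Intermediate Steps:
$f{\left(p,o \right)} = 5 + o$
$\sqrt{-3743 + f{\left(q{\left(-4,8 \right)},-55 \right)}} = \sqrt{-3743 + \left(5 - 55\right)} = \sqrt{-3743 - 50} = \sqrt{-3793} = i \sqrt{3793}$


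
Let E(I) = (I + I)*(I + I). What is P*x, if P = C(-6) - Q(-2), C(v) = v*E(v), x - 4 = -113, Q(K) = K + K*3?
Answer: 93304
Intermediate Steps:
Q(K) = 4*K (Q(K) = K + 3*K = 4*K)
E(I) = 4*I² (E(I) = (2*I)*(2*I) = 4*I²)
x = -109 (x = 4 - 113 = -109)
C(v) = 4*v³ (C(v) = v*(4*v²) = 4*v³)
P = -856 (P = 4*(-6)³ - 4*(-2) = 4*(-216) - 1*(-8) = -864 + 8 = -856)
P*x = -856*(-109) = 93304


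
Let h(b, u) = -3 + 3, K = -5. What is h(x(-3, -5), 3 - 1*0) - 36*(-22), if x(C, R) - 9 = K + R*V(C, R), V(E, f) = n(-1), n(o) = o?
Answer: 792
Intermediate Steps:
V(E, f) = -1
x(C, R) = 4 - R (x(C, R) = 9 + (-5 + R*(-1)) = 9 + (-5 - R) = 4 - R)
h(b, u) = 0
h(x(-3, -5), 3 - 1*0) - 36*(-22) = 0 - 36*(-22) = 0 + 792 = 792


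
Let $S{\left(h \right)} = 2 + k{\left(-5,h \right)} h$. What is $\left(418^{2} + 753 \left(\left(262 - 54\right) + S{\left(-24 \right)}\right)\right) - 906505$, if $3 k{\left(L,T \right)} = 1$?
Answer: $-579675$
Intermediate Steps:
$k{\left(L,T \right)} = \frac{1}{3}$ ($k{\left(L,T \right)} = \frac{1}{3} \cdot 1 = \frac{1}{3}$)
$S{\left(h \right)} = 2 + \frac{h}{3}$
$\left(418^{2} + 753 \left(\left(262 - 54\right) + S{\left(-24 \right)}\right)\right) - 906505 = \left(418^{2} + 753 \left(\left(262 - 54\right) + \left(2 + \frac{1}{3} \left(-24\right)\right)\right)\right) - 906505 = \left(174724 + 753 \left(208 + \left(2 - 8\right)\right)\right) - 906505 = \left(174724 + 753 \left(208 - 6\right)\right) - 906505 = \left(174724 + 753 \cdot 202\right) - 906505 = \left(174724 + 152106\right) - 906505 = 326830 - 906505 = -579675$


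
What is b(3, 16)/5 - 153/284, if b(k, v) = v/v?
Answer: -481/1420 ≈ -0.33873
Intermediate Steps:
b(k, v) = 1
b(3, 16)/5 - 153/284 = 1/5 - 153/284 = 1*(⅕) - 153*1/284 = ⅕ - 153/284 = -481/1420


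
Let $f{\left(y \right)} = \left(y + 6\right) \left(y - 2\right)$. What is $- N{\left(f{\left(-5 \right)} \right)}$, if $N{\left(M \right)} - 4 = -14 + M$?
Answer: $17$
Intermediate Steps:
$f{\left(y \right)} = \left(-2 + y\right) \left(6 + y\right)$ ($f{\left(y \right)} = \left(6 + y\right) \left(-2 + y\right) = \left(-2 + y\right) \left(6 + y\right)$)
$N{\left(M \right)} = -10 + M$ ($N{\left(M \right)} = 4 + \left(-14 + M\right) = -10 + M$)
$- N{\left(f{\left(-5 \right)} \right)} = - (-10 + \left(-12 + \left(-5\right)^{2} + 4 \left(-5\right)\right)) = - (-10 - 7) = \left(-1\right) \left(-17\right) = 17$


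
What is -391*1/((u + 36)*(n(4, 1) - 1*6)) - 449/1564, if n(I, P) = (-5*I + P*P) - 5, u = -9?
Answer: 123917/633420 ≈ 0.19563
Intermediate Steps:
n(I, P) = -5 + P² - 5*I (n(I, P) = (-5*I + P²) - 5 = (P² - 5*I) - 5 = -5 + P² - 5*I)
-391*1/((u + 36)*(n(4, 1) - 1*6)) - 449/1564 = -391*1/((-9 + 36)*((-5 + 1² - 5*4) - 1*6)) - 449/1564 = -391*1/(27*((-5 + 1 - 20) - 6)) - 449*1/1564 = -391*1/(27*(-24 - 6)) - 449/1564 = -391/(27*(-30)) - 449/1564 = -391/(-810) - 449/1564 = -391*(-1/810) - 449/1564 = 391/810 - 449/1564 = 123917/633420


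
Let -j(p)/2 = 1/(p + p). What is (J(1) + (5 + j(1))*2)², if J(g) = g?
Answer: 81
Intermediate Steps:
j(p) = -1/p (j(p) = -2/(p + p) = -2*1/(2*p) = -1/p)
(J(1) + (5 + j(1))*2)² = (1 + (5 - 1/1)*2)² = (1 + (5 - 1*1)*2)² = (1 + (5 - 1)*2)² = (1 + 4*2)² = (1 + 8)² = 9² = 81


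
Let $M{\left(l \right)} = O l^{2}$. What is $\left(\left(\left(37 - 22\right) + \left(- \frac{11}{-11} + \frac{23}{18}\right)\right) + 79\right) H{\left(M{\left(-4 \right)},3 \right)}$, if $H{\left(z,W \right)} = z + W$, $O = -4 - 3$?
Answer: $- \frac{188897}{18} \approx -10494.0$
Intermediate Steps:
$O = -7$ ($O = -4 - 3 = -7$)
$M{\left(l \right)} = - 7 l^{2}$
$H{\left(z,W \right)} = W + z$
$\left(\left(\left(37 - 22\right) + \left(- \frac{11}{-11} + \frac{23}{18}\right)\right) + 79\right) H{\left(M{\left(-4 \right)},3 \right)} = \left(\left(\left(37 - 22\right) + \left(- \frac{11}{-11} + \frac{23}{18}\right)\right) + 79\right) \left(3 - 7 \left(-4\right)^{2}\right) = \left(\left(15 + \left(\left(-11\right) \left(- \frac{1}{11}\right) + 23 \cdot \frac{1}{18}\right)\right) + 79\right) \left(3 - 112\right) = \left(\left(15 + \left(1 + \frac{23}{18}\right)\right) + 79\right) \left(3 - 112\right) = \left(\left(15 + \frac{41}{18}\right) + 79\right) \left(-109\right) = \left(\frac{311}{18} + 79\right) \left(-109\right) = \frac{1733}{18} \left(-109\right) = - \frac{188897}{18}$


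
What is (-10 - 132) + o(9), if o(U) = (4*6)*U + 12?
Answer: 86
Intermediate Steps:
o(U) = 12 + 24*U (o(U) = 24*U + 12 = 12 + 24*U)
(-10 - 132) + o(9) = (-10 - 132) + (12 + 24*9) = -142 + (12 + 216) = -142 + 228 = 86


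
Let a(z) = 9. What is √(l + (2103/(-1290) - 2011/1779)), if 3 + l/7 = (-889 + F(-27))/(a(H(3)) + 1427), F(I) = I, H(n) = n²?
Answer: 7*I*√43443844748665170/274624230 ≈ 5.3128*I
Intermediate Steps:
l = -9142/359 (l = -21 + 7*((-889 - 27)/(9 + 1427)) = -21 + 7*(-916/1436) = -21 + 7*(-916*1/1436) = -21 + 7*(-229/359) = -21 - 1603/359 = -9142/359 ≈ -25.465)
√(l + (2103/(-1290) - 2011/1779)) = √(-9142/359 + (2103/(-1290) - 2011/1779)) = √(-9142/359 + (2103*(-1/1290) - 2011*1/1779)) = √(-9142/359 + (-701/430 - 2011/1779)) = √(-9142/359 - 2111809/764970) = √(-7751495171/274624230) = 7*I*√43443844748665170/274624230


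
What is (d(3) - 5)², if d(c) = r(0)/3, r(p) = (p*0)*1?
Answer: 25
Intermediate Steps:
r(p) = 0 (r(p) = 0*1 = 0)
d(c) = 0 (d(c) = 0/3 = 0*(⅓) = 0)
(d(3) - 5)² = (0 - 5)² = (-5)² = 25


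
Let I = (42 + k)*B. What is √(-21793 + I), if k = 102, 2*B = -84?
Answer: I*√27841 ≈ 166.86*I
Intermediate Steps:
B = -42 (B = (½)*(-84) = -42)
I = -6048 (I = (42 + 102)*(-42) = 144*(-42) = -6048)
√(-21793 + I) = √(-21793 - 6048) = √(-27841) = I*√27841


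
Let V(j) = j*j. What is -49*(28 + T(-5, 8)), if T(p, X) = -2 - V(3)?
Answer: -833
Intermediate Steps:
V(j) = j²
T(p, X) = -11 (T(p, X) = -2 - 1*3² = -2 - 1*9 = -2 - 9 = -11)
-49*(28 + T(-5, 8)) = -49*(28 - 11) = -49*17 = -833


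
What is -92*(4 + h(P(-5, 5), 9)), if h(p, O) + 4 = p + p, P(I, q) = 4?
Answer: -736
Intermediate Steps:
h(p, O) = -4 + 2*p (h(p, O) = -4 + (p + p) = -4 + 2*p)
-92*(4 + h(P(-5, 5), 9)) = -92*(4 + (-4 + 2*4)) = -92*(4 + (-4 + 8)) = -92*(4 + 4) = -92*8 = -736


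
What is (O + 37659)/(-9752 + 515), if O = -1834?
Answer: -35825/9237 ≈ -3.8784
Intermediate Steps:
(O + 37659)/(-9752 + 515) = (-1834 + 37659)/(-9752 + 515) = 35825/(-9237) = 35825*(-1/9237) = -35825/9237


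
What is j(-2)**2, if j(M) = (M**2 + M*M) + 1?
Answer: 81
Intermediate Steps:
j(M) = 1 + 2*M**2 (j(M) = (M**2 + M**2) + 1 = 2*M**2 + 1 = 1 + 2*M**2)
j(-2)**2 = (1 + 2*(-2)**2)**2 = (1 + 2*4)**2 = (1 + 8)**2 = 9**2 = 81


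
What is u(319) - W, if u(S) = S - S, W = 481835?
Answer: -481835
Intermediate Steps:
u(S) = 0
u(319) - W = 0 - 1*481835 = 0 - 481835 = -481835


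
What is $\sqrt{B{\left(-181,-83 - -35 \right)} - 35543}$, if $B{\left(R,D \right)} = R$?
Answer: $2 i \sqrt{8931} \approx 189.01 i$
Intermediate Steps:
$\sqrt{B{\left(-181,-83 - -35 \right)} - 35543} = \sqrt{-181 - 35543} = \sqrt{-35724} = 2 i \sqrt{8931}$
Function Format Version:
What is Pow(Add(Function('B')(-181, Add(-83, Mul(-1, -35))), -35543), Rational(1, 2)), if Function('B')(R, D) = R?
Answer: Mul(2, I, Pow(8931, Rational(1, 2))) ≈ Mul(189.01, I)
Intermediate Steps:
Pow(Add(Function('B')(-181, Add(-83, Mul(-1, -35))), -35543), Rational(1, 2)) = Pow(Add(-181, -35543), Rational(1, 2)) = Pow(-35724, Rational(1, 2)) = Mul(2, I, Pow(8931, Rational(1, 2)))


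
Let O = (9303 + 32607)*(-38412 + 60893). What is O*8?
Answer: 7537429680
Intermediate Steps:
O = 942178710 (O = 41910*22481 = 942178710)
O*8 = 942178710*8 = 7537429680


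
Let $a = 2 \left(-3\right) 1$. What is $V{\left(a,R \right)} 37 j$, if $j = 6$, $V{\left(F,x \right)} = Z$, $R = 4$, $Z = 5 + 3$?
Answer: $1776$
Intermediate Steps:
$Z = 8$
$a = -6$ ($a = \left(-6\right) 1 = -6$)
$V{\left(F,x \right)} = 8$
$V{\left(a,R \right)} 37 j = 8 \cdot 37 \cdot 6 = 296 \cdot 6 = 1776$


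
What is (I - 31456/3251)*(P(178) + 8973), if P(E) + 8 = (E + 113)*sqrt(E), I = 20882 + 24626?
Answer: 1326058441180/3251 + 43043280132*sqrt(178)/3251 ≈ 5.8454e+8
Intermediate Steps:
I = 45508
P(E) = -8 + sqrt(E)*(113 + E) (P(E) = -8 + (E + 113)*sqrt(E) = -8 + (113 + E)*sqrt(E) = -8 + sqrt(E)*(113 + E))
(I - 31456/3251)*(P(178) + 8973) = (45508 - 31456/3251)*((-8 + 178**(3/2) + 113*sqrt(178)) + 8973) = (45508 - 31456*1/3251)*((-8 + 178*sqrt(178) + 113*sqrt(178)) + 8973) = (45508 - 31456/3251)*((-8 + 291*sqrt(178)) + 8973) = 147915052*(8965 + 291*sqrt(178))/3251 = 1326058441180/3251 + 43043280132*sqrt(178)/3251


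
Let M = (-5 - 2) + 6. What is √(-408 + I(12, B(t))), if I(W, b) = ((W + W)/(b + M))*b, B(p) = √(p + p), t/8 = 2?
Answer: 2*√(102 - 384*√2)/√(-1 + 4*√2) ≈ 19.464*I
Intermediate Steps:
M = -1 (M = -7 + 6 = -1)
t = 16 (t = 8*2 = 16)
B(p) = √2*√p (B(p) = √(2*p) = √2*√p)
I(W, b) = 2*W*b/(-1 + b) (I(W, b) = ((W + W)/(b - 1))*b = ((2*W)/(-1 + b))*b = (2*W/(-1 + b))*b = 2*W*b/(-1 + b))
√(-408 + I(12, B(t))) = √(-408 + 2*12*(√2*√16)/(-1 + √2*√16)) = √(-408 + 2*12*(√2*4)/(-1 + √2*4)) = √(-408 + 2*12*(4*√2)/(-1 + 4*√2)) = √(-408 + 96*√2/(-1 + 4*√2))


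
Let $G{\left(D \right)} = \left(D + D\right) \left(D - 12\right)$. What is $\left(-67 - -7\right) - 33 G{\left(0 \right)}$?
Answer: $-60$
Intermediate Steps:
$G{\left(D \right)} = 2 D \left(-12 + D\right)$
$\left(-67 - -7\right) - 33 G{\left(0 \right)} = \left(-67 - -7\right) - 33 \cdot 2 \cdot 0 \left(-12 + 0\right) = \left(-67 + 7\right) - 33 \cdot 2 \cdot 0 \left(-12\right) = -60 - 0 = -60 + 0 = -60$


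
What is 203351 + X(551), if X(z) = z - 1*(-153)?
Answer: 204055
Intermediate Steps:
X(z) = 153 + z (X(z) = z + 153 = 153 + z)
203351 + X(551) = 203351 + (153 + 551) = 203351 + 704 = 204055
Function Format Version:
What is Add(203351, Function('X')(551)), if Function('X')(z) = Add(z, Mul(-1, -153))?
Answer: 204055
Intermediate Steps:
Function('X')(z) = Add(153, z) (Function('X')(z) = Add(z, 153) = Add(153, z))
Add(203351, Function('X')(551)) = Add(203351, Add(153, 551)) = Add(203351, 704) = 204055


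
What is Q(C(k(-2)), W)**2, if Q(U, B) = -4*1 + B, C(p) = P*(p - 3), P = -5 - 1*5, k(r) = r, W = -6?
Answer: 100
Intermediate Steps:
P = -10 (P = -5 - 5 = -10)
C(p) = 30 - 10*p (C(p) = -10*(p - 3) = -10*(-3 + p) = 30 - 10*p)
Q(U, B) = -4 + B
Q(C(k(-2)), W)**2 = (-4 - 6)**2 = (-10)**2 = 100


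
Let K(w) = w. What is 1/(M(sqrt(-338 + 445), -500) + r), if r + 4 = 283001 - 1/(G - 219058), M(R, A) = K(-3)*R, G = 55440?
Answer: 7576070216105846/2144005117213281026797 + 80312549772*sqrt(107)/2144005117213281026797 ≈ 3.5340e-6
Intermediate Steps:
M(R, A) = -3*R
r = 46303403147/163618 (r = -4 + (283001 - 1/(55440 - 219058)) = -4 + (283001 - 1/(-163618)) = -4 + (283001 - 1*(-1/163618)) = -4 + (283001 + 1/163618) = -4 + 46304057619/163618 = 46303403147/163618 ≈ 2.8300e+5)
1/(M(sqrt(-338 + 445), -500) + r) = 1/(-3*sqrt(-338 + 445) + 46303403147/163618) = 1/(-3*sqrt(107) + 46303403147/163618) = 1/(46303403147/163618 - 3*sqrt(107))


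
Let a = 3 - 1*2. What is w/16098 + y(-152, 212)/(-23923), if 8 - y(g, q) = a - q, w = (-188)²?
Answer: 421004525/192556227 ≈ 2.1864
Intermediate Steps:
a = 1 (a = 3 - 2 = 1)
w = 35344
y(g, q) = 7 + q (y(g, q) = 8 - (1 - q) = 8 + (-1 + q) = 7 + q)
w/16098 + y(-152, 212)/(-23923) = 35344/16098 + (7 + 212)/(-23923) = 35344*(1/16098) + 219*(-1/23923) = 17672/8049 - 219/23923 = 421004525/192556227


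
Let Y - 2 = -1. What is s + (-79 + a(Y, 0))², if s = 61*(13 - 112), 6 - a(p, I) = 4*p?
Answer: -110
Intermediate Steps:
Y = 1 (Y = 2 - 1 = 1)
a(p, I) = 6 - 4*p
s = -6039 (s = 61*(-99) = -6039)
s + (-79 + a(Y, 0))² = -6039 + (-79 + (6 - 4*1))² = -6039 + (-79 + (6 - 4))² = -6039 + (-79 + 2)² = -6039 + (-77)² = -6039 + 5929 = -110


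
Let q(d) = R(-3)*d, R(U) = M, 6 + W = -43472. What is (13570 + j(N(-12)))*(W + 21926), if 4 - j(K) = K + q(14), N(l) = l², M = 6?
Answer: -287632992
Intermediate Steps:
W = -43478 (W = -6 - 43472 = -43478)
R(U) = 6
q(d) = 6*d
j(K) = -80 - K (j(K) = 4 - (K + 6*14) = 4 - (K + 84) = 4 - (84 + K) = 4 + (-84 - K) = -80 - K)
(13570 + j(N(-12)))*(W + 21926) = (13570 + (-80 - 1*(-12)²))*(-43478 + 21926) = (13570 + (-80 - 1*144))*(-21552) = (13570 + (-80 - 144))*(-21552) = (13570 - 224)*(-21552) = 13346*(-21552) = -287632992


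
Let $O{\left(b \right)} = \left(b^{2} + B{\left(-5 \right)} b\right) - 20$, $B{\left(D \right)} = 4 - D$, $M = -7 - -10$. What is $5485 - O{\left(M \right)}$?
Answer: $5469$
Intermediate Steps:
$M = 3$ ($M = -7 + 10 = 3$)
$O{\left(b \right)} = -20 + b^{2} + 9 b$ ($O{\left(b \right)} = \left(b^{2} + \left(4 - -5\right) b\right) - 20 = \left(b^{2} + \left(4 + 5\right) b\right) - 20 = \left(b^{2} + 9 b\right) - 20 = -20 + b^{2} + 9 b$)
$5485 - O{\left(M \right)} = 5485 - \left(-20 + 3^{2} + 9 \cdot 3\right) = 5485 - \left(-20 + 9 + 27\right) = 5485 - 16 = 5469$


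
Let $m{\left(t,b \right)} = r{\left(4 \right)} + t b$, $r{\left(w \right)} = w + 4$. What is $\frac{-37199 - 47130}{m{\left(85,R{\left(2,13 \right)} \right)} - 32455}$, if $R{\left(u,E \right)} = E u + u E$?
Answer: $\frac{84329}{28027} \approx 3.0089$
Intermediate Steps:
$r{\left(w \right)} = 4 + w$
$R{\left(u,E \right)} = 2 E u$ ($R{\left(u,E \right)} = E u + E u = 2 E u$)
$m{\left(t,b \right)} = 8 + b t$ ($m{\left(t,b \right)} = \left(4 + 4\right) + t b = 8 + b t$)
$\frac{-37199 - 47130}{m{\left(85,R{\left(2,13 \right)} \right)} - 32455} = \frac{-37199 - 47130}{\left(8 + 2 \cdot 13 \cdot 2 \cdot 85\right) - 32455} = - \frac{84329}{\left(8 + 52 \cdot 85\right) - 32455} = - \frac{84329}{\left(8 + 4420\right) - 32455} = - \frac{84329}{4428 - 32455} = - \frac{84329}{-28027} = \left(-84329\right) \left(- \frac{1}{28027}\right) = \frac{84329}{28027}$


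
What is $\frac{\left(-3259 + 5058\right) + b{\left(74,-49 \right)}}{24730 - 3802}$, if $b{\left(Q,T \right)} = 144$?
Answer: $\frac{1943}{20928} \approx 0.092842$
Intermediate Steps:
$\frac{\left(-3259 + 5058\right) + b{\left(74,-49 \right)}}{24730 - 3802} = \frac{\left(-3259 + 5058\right) + 144}{24730 - 3802} = \frac{1799 + 144}{20928} = 1943 \cdot \frac{1}{20928} = \frac{1943}{20928}$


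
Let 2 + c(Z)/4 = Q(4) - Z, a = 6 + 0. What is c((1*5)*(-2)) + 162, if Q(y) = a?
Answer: 218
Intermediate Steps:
a = 6
Q(y) = 6
c(Z) = 16 - 4*Z (c(Z) = -8 + 4*(6 - Z) = -8 + (24 - 4*Z) = 16 - 4*Z)
c((1*5)*(-2)) + 162 = (16 - 4*1*5*(-2)) + 162 = (16 - 20*(-2)) + 162 = (16 - 4*(-10)) + 162 = (16 + 40) + 162 = 56 + 162 = 218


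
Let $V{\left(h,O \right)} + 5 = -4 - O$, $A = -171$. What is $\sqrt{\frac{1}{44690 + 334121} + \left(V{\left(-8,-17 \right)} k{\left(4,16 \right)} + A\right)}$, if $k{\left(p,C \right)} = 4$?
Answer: $\frac{2 i \sqrt{4986547542102}}{378811} \approx 11.79 i$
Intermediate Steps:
$V{\left(h,O \right)} = -9 - O$ ($V{\left(h,O \right)} = -5 - \left(4 + O\right) = -9 - O$)
$\sqrt{\frac{1}{44690 + 334121} + \left(V{\left(-8,-17 \right)} k{\left(4,16 \right)} + A\right)} = \sqrt{\frac{1}{44690 + 334121} - \left(171 - \left(-9 - -17\right) 4\right)} = \sqrt{\frac{1}{378811} - \left(171 - \left(-9 + 17\right) 4\right)} = \sqrt{\frac{1}{378811} + \left(8 \cdot 4 - 171\right)} = \sqrt{\frac{1}{378811} + \left(32 - 171\right)} = \sqrt{\frac{1}{378811} - 139} = \sqrt{- \frac{52654728}{378811}} = \frac{2 i \sqrt{4986547542102}}{378811}$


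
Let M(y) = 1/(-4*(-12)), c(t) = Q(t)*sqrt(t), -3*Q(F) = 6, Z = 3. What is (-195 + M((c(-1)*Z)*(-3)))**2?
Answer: 87590881/2304 ≈ 38017.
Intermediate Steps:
Q(F) = -2 (Q(F) = -1/3*6 = -2)
c(t) = -2*sqrt(t)
M(y) = 1/48 (M(y) = -1/4*(-1/12) = 1/48)
(-195 + M((c(-1)*Z)*(-3)))**2 = (-195 + 1/48)**2 = (-9359/48)**2 = 87590881/2304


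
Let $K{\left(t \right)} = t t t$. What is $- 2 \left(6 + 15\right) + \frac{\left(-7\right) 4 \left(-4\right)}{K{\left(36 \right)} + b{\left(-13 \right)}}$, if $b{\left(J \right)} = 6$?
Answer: $- \frac{139978}{3333} \approx -41.998$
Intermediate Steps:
$K{\left(t \right)} = t^{3}$ ($K{\left(t \right)} = t t^{2} = t^{3}$)
$- 2 \left(6 + 15\right) + \frac{\left(-7\right) 4 \left(-4\right)}{K{\left(36 \right)} + b{\left(-13 \right)}} = - 2 \left(6 + 15\right) + \frac{\left(-7\right) 4 \left(-4\right)}{36^{3} + 6} = \left(-2\right) 21 + \frac{\left(-28\right) \left(-4\right)}{46656 + 6} = -42 + \frac{112}{46662} = -42 + 112 \cdot \frac{1}{46662} = -42 + \frac{8}{3333} = - \frac{139978}{3333}$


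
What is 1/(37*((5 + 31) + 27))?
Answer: 1/2331 ≈ 0.00042900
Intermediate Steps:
1/(37*((5 + 31) + 27)) = 1/(37*(36 + 27)) = 1/(37*63) = 1/2331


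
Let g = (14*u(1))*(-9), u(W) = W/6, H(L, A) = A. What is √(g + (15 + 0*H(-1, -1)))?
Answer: I*√6 ≈ 2.4495*I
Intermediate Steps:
u(W) = W/6 (u(W) = W*(⅙) = W/6)
g = -21 (g = (14*((⅙)*1))*(-9) = (14*(⅙))*(-9) = (7/3)*(-9) = -21)
√(g + (15 + 0*H(-1, -1))) = √(-21 + (15 + 0*(-1))) = √(-21 + (15 + 0)) = √(-21 + 15) = √(-6) = I*√6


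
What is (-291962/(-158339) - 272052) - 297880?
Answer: -90242170986/158339 ≈ -5.6993e+5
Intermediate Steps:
(-291962/(-158339) - 272052) - 297880 = (-291962*(-1/158339) - 272052) - 297880 = (291962/158339 - 272052) - 297880 = -43076149666/158339 - 297880 = -90242170986/158339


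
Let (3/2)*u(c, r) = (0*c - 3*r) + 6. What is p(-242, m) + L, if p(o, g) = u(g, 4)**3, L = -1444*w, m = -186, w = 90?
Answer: -130024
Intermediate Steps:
L = -129960 (L = -1444*90 = -129960)
u(c, r) = 4 - 2*r (u(c, r) = 2*((0*c - 3*r) + 6)/3 = 2*((0 - 3*r) + 6)/3 = 2*(-3*r + 6)/3 = 2*(6 - 3*r)/3 = 4 - 2*r)
p(o, g) = -64 (p(o, g) = (4 - 2*4)**3 = (4 - 8)**3 = (-4)**3 = -64)
p(-242, m) + L = -64 - 129960 = -130024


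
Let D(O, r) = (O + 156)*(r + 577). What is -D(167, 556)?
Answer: -365959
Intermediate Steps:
D(O, r) = (156 + O)*(577 + r)
-D(167, 556) = -(90012 + 156*556 + 577*167 + 167*556) = -(90012 + 86736 + 96359 + 92852) = -1*365959 = -365959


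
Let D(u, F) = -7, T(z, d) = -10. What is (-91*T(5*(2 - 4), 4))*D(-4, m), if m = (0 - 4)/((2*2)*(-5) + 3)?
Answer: -6370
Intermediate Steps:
m = 4/17 (m = -4/(4*(-5) + 3) = -4/(-20 + 3) = -4/(-17) = -4*(-1/17) = 4/17 ≈ 0.23529)
(-91*T(5*(2 - 4), 4))*D(-4, m) = -91*(-10)*(-7) = 910*(-7) = -6370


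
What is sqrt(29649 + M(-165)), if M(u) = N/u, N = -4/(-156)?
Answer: sqrt(136415789510)/2145 ≈ 172.19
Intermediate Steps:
N = 1/39 (N = -4*(-1/156) = 1/39 ≈ 0.025641)
M(u) = 1/(39*u)
sqrt(29649 + M(-165)) = sqrt(29649 + (1/39)/(-165)) = sqrt(29649 + (1/39)*(-1/165)) = sqrt(29649 - 1/6435) = sqrt(190791314/6435) = sqrt(136415789510)/2145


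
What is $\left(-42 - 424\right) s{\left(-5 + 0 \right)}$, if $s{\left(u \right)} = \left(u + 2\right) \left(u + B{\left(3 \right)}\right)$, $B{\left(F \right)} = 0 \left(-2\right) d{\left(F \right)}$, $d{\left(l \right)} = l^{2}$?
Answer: $-6990$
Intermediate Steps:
$B{\left(F \right)} = 0$ ($B{\left(F \right)} = 0 \left(-2\right) F^{2} = 0 F^{2} = 0$)
$s{\left(u \right)} = u \left(2 + u\right)$ ($s{\left(u \right)} = \left(u + 2\right) \left(u + 0\right) = \left(2 + u\right) u = u \left(2 + u\right)$)
$\left(-42 - 424\right) s{\left(-5 + 0 \right)} = \left(-42 - 424\right) \left(-5 + 0\right) \left(2 + \left(-5 + 0\right)\right) = - 466 \left(- 5 \left(2 - 5\right)\right) = - 466 \left(\left(-5\right) \left(-3\right)\right) = \left(-466\right) 15 = -6990$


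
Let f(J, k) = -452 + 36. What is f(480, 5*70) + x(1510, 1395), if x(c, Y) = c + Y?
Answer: 2489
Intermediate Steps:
x(c, Y) = Y + c
f(J, k) = -416
f(480, 5*70) + x(1510, 1395) = -416 + (1395 + 1510) = -416 + 2905 = 2489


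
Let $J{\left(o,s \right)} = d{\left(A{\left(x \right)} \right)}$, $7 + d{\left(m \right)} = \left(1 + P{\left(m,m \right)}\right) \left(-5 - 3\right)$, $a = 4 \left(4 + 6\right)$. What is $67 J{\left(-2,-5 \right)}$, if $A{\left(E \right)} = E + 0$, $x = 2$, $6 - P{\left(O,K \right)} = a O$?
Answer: $38659$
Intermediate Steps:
$a = 40$ ($a = 4 \cdot 10 = 40$)
$P{\left(O,K \right)} = 6 - 40 O$
$A{\left(E \right)} = E$
$d{\left(m \right)} = -63 + 320 m$ ($d{\left(m \right)} = -7 + \left(1 - \left(-6 + 40 m\right)\right) \left(-5 - 3\right) = -7 + \left(7 - 40 m\right) \left(-8\right) = -7 + \left(-56 + 320 m\right) = -63 + 320 m$)
$J{\left(o,s \right)} = 577$ ($J{\left(o,s \right)} = -63 + 320 \cdot 2 = -63 + 640 = 577$)
$67 J{\left(-2,-5 \right)} = 67 \cdot 577 = 38659$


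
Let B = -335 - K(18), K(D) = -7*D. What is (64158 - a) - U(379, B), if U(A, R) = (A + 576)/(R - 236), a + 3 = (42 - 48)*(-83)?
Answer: 5666198/89 ≈ 63665.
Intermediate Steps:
a = 495 (a = -3 + (42 - 48)*(-83) = -3 - 6*(-83) = -3 + 498 = 495)
B = -209 (B = -335 - (-7)*18 = -335 - 1*(-126) = -335 + 126 = -209)
U(A, R) = (576 + A)/(-236 + R)
(64158 - a) - U(379, B) = (64158 - 1*495) - (576 + 379)/(-236 - 209) = (64158 - 495) - 955/(-445) = 63663 - (-1)*955/445 = 63663 - 1*(-191/89) = 63663 + 191/89 = 5666198/89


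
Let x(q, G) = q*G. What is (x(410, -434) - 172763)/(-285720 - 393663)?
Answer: 38967/75487 ≈ 0.51621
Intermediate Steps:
x(q, G) = G*q
(x(410, -434) - 172763)/(-285720 - 393663) = (-434*410 - 172763)/(-285720 - 393663) = (-177940 - 172763)/(-679383) = -350703*(-1/679383) = 38967/75487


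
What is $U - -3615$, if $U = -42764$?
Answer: $-39149$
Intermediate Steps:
$U - -3615 = -42764 - -3615 = -42764 + 3615 = -39149$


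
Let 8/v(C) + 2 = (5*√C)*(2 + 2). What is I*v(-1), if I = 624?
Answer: -2496/101 - 24960*I/101 ≈ -24.713 - 247.13*I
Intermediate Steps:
v(C) = 8/(-2 + 20*√C) (v(C) = 8/(-2 + (5*√C)*(2 + 2)) = 8/(-2 + (5*√C)*4) = 8/(-2 + 20*√C))
I*v(-1) = 624*(4/(-1 + 10*√(-1))) = 624*(4/(-1 + 10*I)) = 624*(4*((-1 - 10*I)/101)) = 624*(4*(-1 - 10*I)/101) = 2496*(-1 - 10*I)/101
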